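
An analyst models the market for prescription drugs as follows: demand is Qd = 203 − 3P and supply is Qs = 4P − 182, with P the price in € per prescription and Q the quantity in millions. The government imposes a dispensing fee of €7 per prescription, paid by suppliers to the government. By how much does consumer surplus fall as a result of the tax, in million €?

Consumer surplus falls by €128 million.

Before the tax: set 203 − 3P = 4P − 182 → P* = €55, Q* = 38.
With the tax collected from suppliers, supply shifts: Qs = 4(P − 7) − 182.
Solving gives Q = 26 with consumers paying €59 and suppliers receiving €52 (the €7 wedge).
ΔCS is the trapezoid between Q = 26 and Q = 38 of height €4: ½ · (38 + 26) · 4 = €128.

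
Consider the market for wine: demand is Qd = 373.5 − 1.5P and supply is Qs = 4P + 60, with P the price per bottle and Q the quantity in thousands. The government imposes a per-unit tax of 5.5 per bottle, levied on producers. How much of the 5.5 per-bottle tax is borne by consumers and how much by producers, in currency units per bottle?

Consumers bear 4 per bottle; producers bear 1.5 per bottle.

Without the tax, 373.5 − 1.5P = 4P + 60 gives 5.5P = 313.5, so P* = 57 and Q* = 288.
With the tax collected from producers, supply shifts: Qs = 4(P − 5.5) + 60.
Solving gives Q = 282 with consumers paying 61 and producers receiving 55.5 (the 5.5 wedge).
Burden on consumers: 4; on producers: 1.5. (They sum to 5.5.)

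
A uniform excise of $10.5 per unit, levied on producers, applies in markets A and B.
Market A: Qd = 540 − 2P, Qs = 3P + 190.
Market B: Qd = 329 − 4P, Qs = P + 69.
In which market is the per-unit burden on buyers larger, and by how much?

Market A, by $4.2.

Market A: pre-tax P* = $70, Q* = 400; post-tax Q = 387.4; per-unit burden on buyers = $6.3.
Market B: pre-tax P* = $52, Q* = 121; post-tax Q = 112.6; per-unit burden on buyers = $2.1.
Difference: $6.3 vs $2.1 → market A is larger by $4.2.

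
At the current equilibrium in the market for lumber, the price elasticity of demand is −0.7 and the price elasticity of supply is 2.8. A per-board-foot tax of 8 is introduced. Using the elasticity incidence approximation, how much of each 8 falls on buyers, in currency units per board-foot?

Incidence ratio: buyers' share ≈ εs / (εs + |εd|) = 2.8 / (2.8 + 0.7) = 0.8.
So buyers bear ≈ 0.8 × 8 = 6.4; sellers bear 1.6.

Buyers bear ≈ 6.4 per board-foot.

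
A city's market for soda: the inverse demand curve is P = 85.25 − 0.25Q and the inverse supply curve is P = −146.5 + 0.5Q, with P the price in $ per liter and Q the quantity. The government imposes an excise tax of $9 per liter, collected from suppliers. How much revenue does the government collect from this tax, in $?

Rewrite in direct form: Qd = 341 − 4P and Qs = 2P + 293.
Before the tax: set 341 − 4P = 2P + 293 → P* = $8, Q* = 309.
With the tax collected from suppliers, supply shifts: Qs = 2(P − 9) + 293.
Solving gives Q = 297 with buyers paying $11 and suppliers receiving $2 (the $9 wedge).
Revenue = t · Q = 9 · 297 = $2673.

Tax revenue = $2673.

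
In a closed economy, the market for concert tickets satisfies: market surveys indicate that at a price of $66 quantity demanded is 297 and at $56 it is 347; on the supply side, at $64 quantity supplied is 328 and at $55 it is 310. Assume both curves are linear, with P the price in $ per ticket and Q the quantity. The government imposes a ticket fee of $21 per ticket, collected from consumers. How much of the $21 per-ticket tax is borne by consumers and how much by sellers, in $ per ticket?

Consumers bear $6 per ticket; sellers bear $15 per ticket.

Demand slope: (347 − 297)/(56 − 66) = -5, so Qd = 627 − 5P.
Supply slope: (310 − 328)/(55 − 64) = 2, so Qs = 2P + 200.
Without the tax, 627 − 5P = 2P + 200 gives 7P = 427, so P* = $61 and Q* = 322.
With the tax collected from consumers, demand (in seller-price terms) shifts: Qd = 627 − 5(P + 21).
New equilibrium: consumers pay $67, sellers receive $46, Q = 292. (Wedge: Pb − Ps = 21.)
Burden on consumers: $6; on sellers: $15. (They sum to $21.)
The less price-elastic side of the market bears the larger share of a per-unit tax.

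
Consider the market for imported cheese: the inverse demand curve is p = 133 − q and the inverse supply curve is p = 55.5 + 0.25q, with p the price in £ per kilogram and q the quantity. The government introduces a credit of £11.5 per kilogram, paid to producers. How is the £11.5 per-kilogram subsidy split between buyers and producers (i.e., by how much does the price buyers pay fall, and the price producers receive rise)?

Buyers gain £9.2 per kilogram; producers gain £2.3 per kilogram.

Rewrite in direct form: qd = 133 − p and qs = 4p − 222.
Without the subsidy, 133 − p = 4p − 222 gives 5p = 355, so p* = £71 and q* = 62.
With a per-unit subsidy paid to producers, each receives p + 11.5 per unit sold, so supply becomes qs = 4(p + 11.5) − 222.
New equilibrium: buyers pay £61.8, producers receive £73.3, q = 71.2. (Wedge: pb − ps = −11.5.)
Gain to buyers: £9.2; to producers: £2.3. (They sum to £11.5.)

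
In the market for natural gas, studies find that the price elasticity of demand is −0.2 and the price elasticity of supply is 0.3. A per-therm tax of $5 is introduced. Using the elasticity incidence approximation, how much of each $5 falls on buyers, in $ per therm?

Buyers bear ≈ $3 per therm.

Incidence ratio: buyers' share ≈ εs / (εs + |εd|) = 0.3 / (0.3 + 0.2) = 0.6.
So buyers bear ≈ 0.6 × $5 = $3; suppliers bear $2.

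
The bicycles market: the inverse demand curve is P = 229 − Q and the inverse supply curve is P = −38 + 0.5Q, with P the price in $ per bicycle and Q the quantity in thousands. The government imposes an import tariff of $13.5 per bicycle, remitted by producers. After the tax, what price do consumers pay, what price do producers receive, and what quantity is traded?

Consumers pay $60; producers receive $46.5; quantity = 169.

Inverting to Q(P) form: Qd = 229 − P; Qs = 2P + 76.
Without the tax, 229 − P = 2P + 76 gives 3P = 153, so P* = $51 and Q* = 178.
With the tax collected from producers, supply shifts: Qs = 2(P − 13.5) + 76.
Solving gives Q = 169 with consumers paying $60 and producers receiving $46.5 (the $13.5 wedge).
The less price-elastic side of the market bears the larger share of a per-unit tax.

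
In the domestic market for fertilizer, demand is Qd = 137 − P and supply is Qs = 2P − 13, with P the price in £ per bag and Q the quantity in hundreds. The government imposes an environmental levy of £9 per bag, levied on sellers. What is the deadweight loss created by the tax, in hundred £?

Before the tax: set 137 − P = 2P − 13 → P* = £50, Q* = 87.
With the tax collected from sellers, supply shifts: Qs = 2(P − 9) − 13.
New equilibrium: buyers pay £56, sellers receive £47, Q = 81. (Wedge: Pb − Ps = 9.)
Quantity falls by |ΔQ| = |87 − 81| = 6.
DWL = ½ · t · |ΔQ| = ½ · 9 · 6 = £27.

Deadweight loss = £27 hundred.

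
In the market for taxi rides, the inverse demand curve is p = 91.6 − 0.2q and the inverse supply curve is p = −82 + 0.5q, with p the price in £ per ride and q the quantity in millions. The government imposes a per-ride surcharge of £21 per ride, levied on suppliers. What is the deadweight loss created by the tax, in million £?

Inverting to q(p) form: qd = 458 − 5p; qs = 2p + 164.
Before the tax: set 458 − 5p = 2p + 164 → p* = £42, q* = 248.
With the tax collected from suppliers, supply shifts: qs = 2(p − 21) + 164.
New equilibrium: buyers pay £48, suppliers receive £27, q = 218. (Wedge: pb − ps = 21.)
Quantity falls by |ΔQ| = |248 − 218| = 30.
DWL = ½ · t · |ΔQ| = ½ · 21 · 30 = £315.

Deadweight loss = £315 million.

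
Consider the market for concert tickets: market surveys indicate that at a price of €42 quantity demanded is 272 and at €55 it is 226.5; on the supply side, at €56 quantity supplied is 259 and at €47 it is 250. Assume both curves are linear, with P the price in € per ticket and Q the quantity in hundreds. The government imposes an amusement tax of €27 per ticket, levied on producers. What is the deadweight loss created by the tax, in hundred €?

Deadweight loss = €283.5 hundred.

Demand slope: (226.5 − 272)/(55 − 42) = -3.5, so Qd = 419 − 3.5P.
Supply slope: (250 − 259)/(47 − 56) = 1, so Qs = P + 203.
Without the tax, 419 − 3.5P = P + 203 gives 4.5P = 216, so P* = €48 and Q* = 251.
With the tax collected from producers, supply shifts: Qs = (P − 27) + 203.
Solving gives Q = 230 with buyers paying €54 and producers receiving €27 (the €27 wedge).
Quantity falls by |ΔQ| = |251 − 230| = 21.
DWL = ½ · t · |ΔQ| = ½ · 27 · 21 = €283.5.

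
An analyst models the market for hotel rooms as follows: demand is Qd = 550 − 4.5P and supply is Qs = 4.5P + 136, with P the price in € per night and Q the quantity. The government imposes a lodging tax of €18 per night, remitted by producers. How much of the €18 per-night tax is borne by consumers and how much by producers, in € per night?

Consumers bear €9 per night; producers bear €9 per night.

Without the tax, 550 − 4.5P = 4.5P + 136 gives 9P = 414, so P* = €46 and Q* = 343.
With the tax collected from producers, supply shifts: Qs = 4.5(P − 18) + 136.
Solving gives Q = 302.5 with consumers paying €55 and producers receiving €37 (the €18 wedge).
Burden on consumers: €9; on producers: €9. (They sum to €18.)
The less price-elastic side of the market bears the larger share of a per-unit tax.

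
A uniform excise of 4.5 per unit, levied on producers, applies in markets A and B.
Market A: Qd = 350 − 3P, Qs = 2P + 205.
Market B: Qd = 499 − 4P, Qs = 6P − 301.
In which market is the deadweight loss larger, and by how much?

Market B, by 12.15.

Market A: pre-tax P* = 29, Q* = 263; post-tax Q = 257.6; deadweight loss = 12.15.
Market B: pre-tax P* = 80, Q* = 179; post-tax Q = 168.2; deadweight loss = 24.3.
Difference: 12.15 vs 24.3 → market B is larger by 12.15.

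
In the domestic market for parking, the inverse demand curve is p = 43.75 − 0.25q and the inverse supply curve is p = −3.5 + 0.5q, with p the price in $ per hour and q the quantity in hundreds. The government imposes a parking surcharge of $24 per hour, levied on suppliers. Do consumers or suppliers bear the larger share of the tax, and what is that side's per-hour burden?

Rewrite in direct form: qd = 175 − 4p and qs = 2p + 7.
Without the tax, 175 − 4p = 2p + 7 gives 6p = 168, so p* = $28 and q* = 63.
With the tax collected from suppliers, supply shifts: qs = 2(p − 24) + 7.
Solving gives q = 31 with consumers paying $36 and suppliers receiving $12 (the $24 wedge).
Per-hour burden: consumers $8, suppliers $16.
Suppliers take the larger share because supply is less price-elastic here (demand slope 4 vs supply slope 2).
The less price-elastic side of the market bears the larger share of a per-unit tax.

Suppliers bear the larger share: $16 per hour.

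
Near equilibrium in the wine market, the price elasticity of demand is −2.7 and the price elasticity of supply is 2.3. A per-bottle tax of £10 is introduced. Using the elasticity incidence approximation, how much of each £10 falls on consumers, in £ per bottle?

Incidence ratio: consumers' share ≈ εs / (εs + |εd|) = 2.3 / (2.3 + 2.7) = 0.46.
So consumers bear ≈ 0.46 × £10 = £4.6; sellers bear £5.4.

Consumers bear ≈ £4.6 per bottle.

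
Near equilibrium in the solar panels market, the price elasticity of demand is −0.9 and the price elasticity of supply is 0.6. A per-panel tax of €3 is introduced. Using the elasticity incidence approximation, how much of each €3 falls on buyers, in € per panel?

Buyers bear ≈ €1.2 per panel.

Incidence ratio: buyers' share ≈ εs / (εs + |εd|) = 0.6 / (0.6 + 0.9) = 0.4.
So buyers bear ≈ 0.4 × €3 = €1.2; sellers bear €1.8.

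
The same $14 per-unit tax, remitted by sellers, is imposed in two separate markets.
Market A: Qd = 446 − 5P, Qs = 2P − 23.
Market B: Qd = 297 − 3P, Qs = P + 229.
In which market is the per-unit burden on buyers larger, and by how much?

Market A, by $0.5.

Market A: pre-tax P* = $67, Q* = 111; post-tax Q = 91; per-unit burden on buyers = $4.
Market B: pre-tax P* = $17, Q* = 246; post-tax Q = 235.5; per-unit burden on buyers = $3.5.
Difference: $4 vs $3.5 → market A is larger by $0.5.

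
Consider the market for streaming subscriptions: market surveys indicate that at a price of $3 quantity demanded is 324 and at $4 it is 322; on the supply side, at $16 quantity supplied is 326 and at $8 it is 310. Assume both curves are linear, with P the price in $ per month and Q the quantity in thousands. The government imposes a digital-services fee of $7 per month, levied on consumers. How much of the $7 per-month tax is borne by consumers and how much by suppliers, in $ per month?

Consumers bear $3.5 per month; suppliers bear $3.5 per month.

Demand slope: (322 − 324)/(4 − 3) = -2, so Qd = 330 − 2P.
Supply slope: (310 − 326)/(8 − 16) = 2, so Qs = 2P + 294.
Without the tax, 330 − 2P = 2P + 294 gives 4P = 36, so P* = $9 and Q* = 312.
With the tax collected from consumers, demand (in seller-price terms) shifts: Qd = 330 − 2(P + 7).
Solving gives Q = 305 with consumers paying $12.5 and suppliers receiving $5.5 (the $7 wedge).
Burden on consumers: $3.5; on suppliers: $3.5. (They sum to $7.)
The less price-elastic side of the market bears the larger share of a per-unit tax.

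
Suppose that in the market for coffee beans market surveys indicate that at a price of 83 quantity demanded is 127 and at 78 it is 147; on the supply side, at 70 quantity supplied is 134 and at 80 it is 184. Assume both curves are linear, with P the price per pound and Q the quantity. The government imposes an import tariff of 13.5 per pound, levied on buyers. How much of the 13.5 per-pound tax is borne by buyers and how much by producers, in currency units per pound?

Buyers bear 7.5 per pound; producers bear 6 per pound.

Demand slope: (147 − 127)/(78 − 83) = -4, so Qd = 459 − 4P.
Supply slope: (184 − 134)/(80 − 70) = 5, so Qs = 5P − 216.
Before the tax: set 459 − 4P = 5P − 216 → P* = 75, Q* = 159.
With the tax collected from buyers, demand (in seller-price terms) shifts: Qd = 459 − 4(P + 13.5).
Solving gives Q = 129 with buyers paying 82.5 and producers receiving 69 (the 13.5 wedge).
Burden on buyers: 7.5; on producers: 6. (They sum to 13.5.)
The less price-elastic side of the market bears the larger share of a per-unit tax.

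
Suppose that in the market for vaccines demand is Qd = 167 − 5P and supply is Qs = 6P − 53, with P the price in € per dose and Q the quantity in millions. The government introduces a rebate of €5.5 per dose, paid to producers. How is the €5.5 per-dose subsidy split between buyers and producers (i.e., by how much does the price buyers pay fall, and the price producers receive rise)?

Buyers gain €3 per dose; producers gain €2.5 per dose.

Before the subsidy: set 167 − 5P = 6P − 53 → P* = €20, Q* = 67.
With a per-unit subsidy paid to producers, each receives P + 5.5 per unit sold, so supply becomes Qs = 6(P + 5.5) − 53.
New equilibrium: buyers pay €17, producers receive €22.5, Q = 82. (Wedge: Pb − Ps = −5.5.)
Gain to buyers: €3; to producers: €2.5. (They sum to €5.5.)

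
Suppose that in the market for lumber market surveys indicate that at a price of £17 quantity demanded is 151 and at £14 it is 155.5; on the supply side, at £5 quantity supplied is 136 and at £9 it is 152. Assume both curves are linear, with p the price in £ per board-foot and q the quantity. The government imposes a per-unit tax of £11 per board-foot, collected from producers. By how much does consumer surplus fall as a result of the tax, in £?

Demand slope: (155.5 − 151)/(14 − 17) = -1.5, so qd = 176.5 − 1.5p.
Supply slope: (152 − 136)/(9 − 5) = 4, so qs = 4p + 116.
Without the tax, 176.5 − 1.5p = 4p + 116 gives 5.5p = 60.5, so p* = £11 and q* = 160.
With the tax collected from producers, supply shifts: qs = 4(p − 11) + 116.
Solving gives q = 148 with consumers paying £19 and producers receiving £8 (the £11 wedge).
ΔCS is the trapezoid between Q = 148 and Q = 160 of height £8: ½ · (160 + 148) · 8 = £1232.

Consumer surplus falls by £1232.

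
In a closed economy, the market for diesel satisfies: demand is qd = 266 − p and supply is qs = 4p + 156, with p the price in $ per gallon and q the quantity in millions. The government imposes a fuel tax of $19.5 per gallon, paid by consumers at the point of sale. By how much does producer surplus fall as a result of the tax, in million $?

Producer surplus falls by $921.18 million.

Without the tax, 266 − p = 4p + 156 gives 5p = 110, so p* = $22 and q* = 244.
With the tax collected from consumers, demand (in seller-price terms) shifts: qd = 266 − (p + 19.5).
Solving gives q = 228.4 with consumers paying $37.6 and producers receiving $18.1 (the $19.5 wedge).
ΔPS is the trapezoid between Q = 228.4 and Q = 244 of height $3.9: ½ · (244 + 228.4) · 3.9 = $921.18.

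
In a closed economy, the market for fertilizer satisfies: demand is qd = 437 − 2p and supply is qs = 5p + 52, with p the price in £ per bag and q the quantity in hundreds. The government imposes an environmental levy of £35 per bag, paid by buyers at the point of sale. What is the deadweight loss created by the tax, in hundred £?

Deadweight loss = £875 hundred.

Before the tax: set 437 − 2p = 5p + 52 → p* = £55, q* = 327.
With the tax collected from buyers, demand (in seller-price terms) shifts: qd = 437 − 2(p + 35).
Solving gives q = 277 with buyers paying £80 and producers receiving £45 (the £35 wedge).
Quantity falls by |ΔQ| = |327 − 277| = 50.
DWL = ½ · t · |ΔQ| = ½ · 35 · 50 = £875.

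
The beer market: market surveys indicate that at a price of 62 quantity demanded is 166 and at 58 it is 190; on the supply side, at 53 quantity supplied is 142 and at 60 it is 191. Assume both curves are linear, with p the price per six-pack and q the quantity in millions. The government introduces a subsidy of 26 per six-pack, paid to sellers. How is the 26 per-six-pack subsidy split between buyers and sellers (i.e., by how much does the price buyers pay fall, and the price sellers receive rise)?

Buyers gain 14 per six-pack; sellers gain 12 per six-pack.

Demand slope: (190 − 166)/(58 − 62) = -6, so qd = 538 − 6p.
Supply slope: (191 − 142)/(60 − 53) = 7, so qs = 7p − 229.
Before the subsidy: set 538 − 6p = 7p − 229 → p* = 59, q* = 184.
With a per-unit subsidy paid to sellers, each receives p + 26 per unit sold, so supply becomes qs = 7(p + 26) − 229.
New equilibrium: buyers pay 45, sellers receive 71, q = 268. (Wedge: pb − ps = −26.)
Gain to buyers: 14; to sellers: 12. (They sum to 26.)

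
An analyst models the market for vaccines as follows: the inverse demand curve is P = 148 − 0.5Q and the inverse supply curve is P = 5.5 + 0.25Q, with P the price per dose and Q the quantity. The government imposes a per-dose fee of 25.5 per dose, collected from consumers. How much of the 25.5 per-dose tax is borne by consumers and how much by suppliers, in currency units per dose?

Consumers bear 17 per dose; suppliers bear 8.5 per dose.

Rewrite in direct form: Qd = 296 − 2P and Qs = 4P − 22.
Before the tax: set 296 − 2P = 4P − 22 → P* = 53, Q* = 190.
With the tax collected from consumers, demand (in seller-price terms) shifts: Qd = 296 − 2(P + 25.5).
Solving gives Q = 156 with consumers paying 70 and suppliers receiving 44.5 (the 25.5 wedge).
Burden on consumers: 17; on suppliers: 8.5. (They sum to 25.5.)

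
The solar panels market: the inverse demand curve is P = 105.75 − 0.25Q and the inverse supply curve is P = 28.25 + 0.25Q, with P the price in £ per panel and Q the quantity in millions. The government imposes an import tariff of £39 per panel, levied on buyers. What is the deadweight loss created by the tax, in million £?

Deadweight loss = £1521 million.

Inverting to Q(P) form: Qd = 423 − 4P; Qs = 4P − 113.
Without the tax, 423 − 4P = 4P − 113 gives 8P = 536, so P* = £67 and Q* = 155.
With the tax collected from buyers, demand (in seller-price terms) shifts: Qd = 423 − 4(P + 39).
New equilibrium: buyers pay £86.5, sellers receive £47.5, Q = 77. (Wedge: Pb − Ps = 39.)
Quantity falls by |ΔQ| = |155 − 77| = 78.
DWL = ½ · t · |ΔQ| = ½ · 39 · 78 = £1521.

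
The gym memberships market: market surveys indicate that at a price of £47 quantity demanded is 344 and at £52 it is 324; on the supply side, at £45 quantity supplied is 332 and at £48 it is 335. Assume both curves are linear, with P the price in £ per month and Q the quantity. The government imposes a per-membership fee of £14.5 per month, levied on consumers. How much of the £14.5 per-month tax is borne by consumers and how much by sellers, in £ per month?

Demand slope: (324 − 344)/(52 − 47) = -4, so Qd = 532 − 4P.
Supply slope: (335 − 332)/(48 − 45) = 1, so Qs = P + 287.
Before the tax: set 532 − 4P = P + 287 → P* = £49, Q* = 336.
With the tax collected from consumers, demand (in seller-price terms) shifts: Qd = 532 − 4(P + 14.5).
Solving gives Q = 324.4 with consumers paying £51.9 and sellers receiving £37.4 (the £14.5 wedge).
Burden on consumers: £2.9; on sellers: £11.6. (They sum to £14.5.)
The less price-elastic side of the market bears the larger share of a per-unit tax.

Consumers bear £2.9 per month; sellers bear £11.6 per month.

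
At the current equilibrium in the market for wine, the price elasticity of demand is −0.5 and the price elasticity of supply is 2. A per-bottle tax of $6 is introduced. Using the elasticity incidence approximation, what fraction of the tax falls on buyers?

Buyers' share ≈ 0.8.

Incidence ratio: buyers' share ≈ εs / (εs + |εd|) = 2 / (2 + 0.5) = 0.8.
Supply is the more elastic side, so buyers bear the larger share.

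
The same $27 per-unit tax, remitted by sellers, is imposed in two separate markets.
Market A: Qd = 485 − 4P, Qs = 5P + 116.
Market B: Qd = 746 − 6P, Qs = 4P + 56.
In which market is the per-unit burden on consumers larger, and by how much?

Market A: pre-tax P* = $41, Q* = 321; post-tax Q = 261; per-unit burden on consumers = $15.
Market B: pre-tax P* = $69, Q* = 332; post-tax Q = 267.2; per-unit burden on consumers = $10.8.
Difference: $15 vs $10.8 → market A is larger by $4.2.

Market A, by $4.2.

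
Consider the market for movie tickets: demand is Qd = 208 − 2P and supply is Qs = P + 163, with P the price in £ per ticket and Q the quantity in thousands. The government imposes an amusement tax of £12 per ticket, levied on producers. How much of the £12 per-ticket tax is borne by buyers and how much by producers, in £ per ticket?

Buyers bear £4 per ticket; producers bear £8 per ticket.

Before the tax: set 208 − 2P = P + 163 → P* = £15, Q* = 178.
With the tax collected from producers, supply shifts: Qs = (P − 12) + 163.
Solving gives Q = 170 with buyers paying £19 and producers receiving £7 (the £12 wedge).
Burden on buyers: £4; on producers: £8. (They sum to £12.)
The less price-elastic side of the market bears the larger share of a per-unit tax.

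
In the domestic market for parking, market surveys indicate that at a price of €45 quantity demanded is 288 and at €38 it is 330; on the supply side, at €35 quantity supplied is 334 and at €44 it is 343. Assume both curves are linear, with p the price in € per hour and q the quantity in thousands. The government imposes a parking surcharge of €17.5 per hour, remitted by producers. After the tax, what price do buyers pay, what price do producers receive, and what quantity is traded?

Demand slope: (330 − 288)/(38 − 45) = -6, so qd = 558 − 6p.
Supply slope: (343 − 334)/(44 − 35) = 1, so qs = p + 299.
Before the tax: set 558 − 6p = p + 299 → p* = €37, q* = 336.
With the tax collected from producers, supply shifts: qs = (p − 17.5) + 299.
New equilibrium: buyers pay €39.5, producers receive €22, q = 321. (Wedge: pb − ps = 17.5.)
The less price-elastic side of the market bears the larger share of a per-unit tax.

Buyers pay €39.5; producers receive €22; quantity = 321.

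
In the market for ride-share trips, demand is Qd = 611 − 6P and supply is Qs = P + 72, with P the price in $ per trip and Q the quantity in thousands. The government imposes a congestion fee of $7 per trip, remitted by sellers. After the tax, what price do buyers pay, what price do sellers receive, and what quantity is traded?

Buyers pay $78; sellers receive $71; quantity = 143.

Before the tax: set 611 − 6P = P + 72 → P* = $77, Q* = 149.
With the tax collected from sellers, supply shifts: Qs = (P − 7) + 72.
Solving gives Q = 143 with buyers paying $78 and sellers receiving $71 (the $7 wedge).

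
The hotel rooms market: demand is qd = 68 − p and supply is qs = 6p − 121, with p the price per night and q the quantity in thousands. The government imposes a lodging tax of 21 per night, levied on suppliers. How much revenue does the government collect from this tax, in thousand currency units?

Tax revenue = 483 thousand.

Before the tax: set 68 − p = 6p − 121 → p* = 27, q* = 41.
With the tax collected from suppliers, supply shifts: qs = 6(p − 21) − 121.
New equilibrium: consumers pay 45, suppliers receive 24, q = 23. (Wedge: pb − ps = 21.)
Revenue = t · Q = 21 · 23 = 483.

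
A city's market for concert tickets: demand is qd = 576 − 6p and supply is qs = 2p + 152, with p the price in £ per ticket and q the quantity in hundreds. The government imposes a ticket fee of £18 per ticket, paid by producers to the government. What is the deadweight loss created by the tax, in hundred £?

Deadweight loss = £243 hundred.

Before the tax: set 576 − 6p = 2p + 152 → p* = £53, q* = 258.
With the tax collected from producers, supply shifts: qs = 2(p − 18) + 152.
New equilibrium: buyers pay £57.5, producers receive £39.5, q = 231. (Wedge: pb − ps = 18.)
Quantity falls by |ΔQ| = |258 − 231| = 27.
DWL = ½ · t · |ΔQ| = ½ · 18 · 27 = £243.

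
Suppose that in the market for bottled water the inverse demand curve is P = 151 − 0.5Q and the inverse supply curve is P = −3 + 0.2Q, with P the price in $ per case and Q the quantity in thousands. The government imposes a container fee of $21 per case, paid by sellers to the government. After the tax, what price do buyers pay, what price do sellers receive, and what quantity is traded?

Buyers pay $56; sellers receive $35; quantity = 190.

Inverting to Q(P) form: Qd = 302 − 2P; Qs = 5P + 15.
Without the tax, 302 − 2P = 5P + 15 gives 7P = 287, so P* = $41 and Q* = 220.
With the tax collected from sellers, supply shifts: Qs = 5(P − 21) + 15.
New equilibrium: buyers pay $56, sellers receive $35, Q = 190. (Wedge: Pb − Ps = 21.)
The less price-elastic side of the market bears the larger share of a per-unit tax.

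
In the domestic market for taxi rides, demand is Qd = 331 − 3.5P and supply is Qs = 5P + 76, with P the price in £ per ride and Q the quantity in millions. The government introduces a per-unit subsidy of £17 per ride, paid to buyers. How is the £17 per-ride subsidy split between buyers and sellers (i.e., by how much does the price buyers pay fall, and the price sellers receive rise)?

Buyers gain £10 per ride; sellers gain £7 per ride.

Without the subsidy, 331 − 3.5P = 5P + 76 gives 8.5P = 255, so P* = £30 and Q* = 226.
With a per-unit subsidy paid to buyers, each effectively pays P − 17, so demand becomes Qd = 331 − 3.5(P − 17).
Solving gives Q = 261 with buyers paying £20 and sellers receiving £37 (the £17 wedge).
Gain to buyers: £10; to sellers: £7. (They sum to £17.)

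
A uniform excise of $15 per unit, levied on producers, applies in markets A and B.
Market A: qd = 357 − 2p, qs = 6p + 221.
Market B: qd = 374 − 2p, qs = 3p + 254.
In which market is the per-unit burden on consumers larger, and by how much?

Market A, by $2.25.

Market A: pre-tax p* = $17, q* = 323; post-tax q = 300.5; per-unit burden on consumers = $11.25.
Market B: pre-tax p* = $24, q* = 326; post-tax q = 308; per-unit burden on consumers = $9.
Difference: $11.25 vs $9 → market A is larger by $2.25.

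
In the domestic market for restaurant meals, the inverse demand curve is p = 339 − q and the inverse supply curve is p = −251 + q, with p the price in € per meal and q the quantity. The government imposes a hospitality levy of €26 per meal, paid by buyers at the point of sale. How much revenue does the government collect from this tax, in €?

Rewrite in direct form: qd = 339 − p and qs = p + 251.
Without the tax, 339 − p = p + 251 gives 2p = 88, so p* = €44 and q* = 295.
With the tax collected from buyers, demand (in seller-price terms) shifts: qd = 339 − (p + 26).
Solving gives q = 282 with buyers paying €57 and suppliers receiving €31 (the €26 wedge).
Revenue = t · Q = 26 · 282 = €7332.

Tax revenue = €7332.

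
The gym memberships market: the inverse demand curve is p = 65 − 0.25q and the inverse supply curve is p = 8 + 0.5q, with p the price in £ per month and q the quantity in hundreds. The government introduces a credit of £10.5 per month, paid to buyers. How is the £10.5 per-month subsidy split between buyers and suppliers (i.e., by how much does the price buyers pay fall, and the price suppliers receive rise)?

Buyers gain £3.5 per month; suppliers gain £7 per month.

Rewrite in direct form: qd = 260 − 4p and qs = 2p − 16.
Before the subsidy: set 260 − 4p = 2p − 16 → p* = £46, q* = 76.
With a per-unit subsidy paid to buyers, each effectively pays p − 10.5, so demand becomes qd = 260 − 4(p − 10.5).
New equilibrium: buyers pay £42.5, suppliers receive £53, q = 90. (Wedge: pb − ps = −10.5.)
Gain to buyers: £3.5; to suppliers: £7. (They sum to £10.5.)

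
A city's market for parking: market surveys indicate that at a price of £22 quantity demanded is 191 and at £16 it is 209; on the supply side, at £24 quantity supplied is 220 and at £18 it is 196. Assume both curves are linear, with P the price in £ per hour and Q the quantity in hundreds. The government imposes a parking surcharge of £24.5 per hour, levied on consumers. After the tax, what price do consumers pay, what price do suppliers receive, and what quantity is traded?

Consumers pay £33; suppliers receive £8.5; quantity = 158.

Demand slope: (209 − 191)/(16 − 22) = -3, so Qd = 257 − 3P.
Supply slope: (196 − 220)/(18 − 24) = 4, so Qs = 4P + 124.
Before the tax: set 257 − 3P = 4P + 124 → P* = £19, Q* = 200.
With the tax collected from consumers, demand (in seller-price terms) shifts: Qd = 257 − 3(P + 24.5).
Solving gives Q = 158 with consumers paying £33 and suppliers receiving £8.5 (the £24.5 wedge).
The less price-elastic side of the market bears the larger share of a per-unit tax.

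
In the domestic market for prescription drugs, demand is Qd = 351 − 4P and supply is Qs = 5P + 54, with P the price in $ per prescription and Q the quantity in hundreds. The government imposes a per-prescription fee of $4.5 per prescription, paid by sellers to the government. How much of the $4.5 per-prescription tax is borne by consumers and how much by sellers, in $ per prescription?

Before the tax: set 351 − 4P = 5P + 54 → P* = $33, Q* = 219.
With the tax collected from sellers, supply shifts: Qs = 5(P − 4.5) + 54.
New equilibrium: consumers pay $35.5, sellers receive $31, Q = 209. (Wedge: Pb − Ps = 4.5.)
Burden on consumers: $2.5; on sellers: $2. (They sum to $4.5.)
The less price-elastic side of the market bears the larger share of a per-unit tax.

Consumers bear $2.5 per prescription; sellers bear $2 per prescription.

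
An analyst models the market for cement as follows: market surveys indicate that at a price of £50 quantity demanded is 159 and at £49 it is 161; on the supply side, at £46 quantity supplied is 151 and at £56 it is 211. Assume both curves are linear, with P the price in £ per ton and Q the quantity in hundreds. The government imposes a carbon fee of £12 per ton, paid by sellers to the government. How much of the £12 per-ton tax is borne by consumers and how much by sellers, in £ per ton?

Consumers bear £9 per ton; sellers bear £3 per ton.

Demand slope: (161 − 159)/(49 − 50) = -2, so Qd = 259 − 2P.
Supply slope: (211 − 151)/(56 − 46) = 6, so Qs = 6P − 125.
Without the tax, 259 − 2P = 6P − 125 gives 8P = 384, so P* = £48 and Q* = 163.
With the tax collected from sellers, supply shifts: Qs = 6(P − 12) − 125.
New equilibrium: consumers pay £57, sellers receive £45, Q = 145. (Wedge: Pb − Ps = 12.)
Burden on consumers: £9; on sellers: £3. (They sum to £12.)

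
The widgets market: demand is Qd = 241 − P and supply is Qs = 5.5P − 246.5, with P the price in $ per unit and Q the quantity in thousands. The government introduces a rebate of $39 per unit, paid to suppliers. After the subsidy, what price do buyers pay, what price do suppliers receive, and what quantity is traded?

Without the subsidy, 241 − P = 5.5P − 246.5 gives 6.5P = 487.5, so P* = $75 and Q* = 166.
With a per-unit subsidy paid to suppliers, each receives P + 39 per unit sold, so supply becomes Qs = 5.5(P + 39) − 246.5.
Solving gives Q = 199 with buyers paying $42 and suppliers receiving $81 (the $39 wedge).

Buyers pay $42; suppliers receive $81; quantity = 199.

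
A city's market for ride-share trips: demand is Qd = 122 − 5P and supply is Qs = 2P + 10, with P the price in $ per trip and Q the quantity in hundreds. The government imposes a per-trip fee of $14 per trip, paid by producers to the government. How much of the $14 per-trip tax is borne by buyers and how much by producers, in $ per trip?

Without the tax, 122 − 5P = 2P + 10 gives 7P = 112, so P* = $16 and Q* = 42.
With the tax collected from producers, supply shifts: Qs = 2(P − 14) + 10.
Solving gives Q = 22 with buyers paying $20 and producers receiving $6 (the $14 wedge).
Burden on buyers: $4; on producers: $10. (They sum to $14.)

Buyers bear $4 per trip; producers bear $10 per trip.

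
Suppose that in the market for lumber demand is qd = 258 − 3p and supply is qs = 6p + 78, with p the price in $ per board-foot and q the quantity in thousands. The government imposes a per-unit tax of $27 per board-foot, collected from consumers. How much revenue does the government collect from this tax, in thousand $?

Tax revenue = $3888 thousand.

Without the tax, 258 − 3p = 6p + 78 gives 9p = 180, so p* = $20 and q* = 198.
With the tax collected from consumers, demand (in seller-price terms) shifts: qd = 258 − 3(p + 27).
Solving gives q = 144 with consumers paying $38 and sellers receiving $11 (the $27 wedge).
Revenue = t · Q = 27 · 144 = $3888.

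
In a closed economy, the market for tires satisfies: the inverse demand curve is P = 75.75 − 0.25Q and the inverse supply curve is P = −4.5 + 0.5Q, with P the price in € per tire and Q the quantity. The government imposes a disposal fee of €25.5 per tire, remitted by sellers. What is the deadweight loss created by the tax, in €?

Inverting to Q(P) form: Qd = 303 − 4P; Qs = 2P + 9.
Without the tax, 303 − 4P = 2P + 9 gives 6P = 294, so P* = €49 and Q* = 107.
With the tax collected from sellers, supply shifts: Qs = 2(P − 25.5) + 9.
New equilibrium: consumers pay €57.5, sellers receive €32, Q = 73. (Wedge: Pb − Ps = 25.5.)
Quantity falls by |ΔQ| = |107 − 73| = 34.
DWL = ½ · t · |ΔQ| = ½ · 25.5 · 34 = €433.5.

Deadweight loss = €433.5.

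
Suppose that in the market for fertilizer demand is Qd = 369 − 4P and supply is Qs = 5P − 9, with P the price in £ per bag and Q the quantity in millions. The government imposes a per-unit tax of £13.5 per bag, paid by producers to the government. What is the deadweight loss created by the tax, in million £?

Without the tax, 369 − 4P = 5P − 9 gives 9P = 378, so P* = £42 and Q* = 201.
With the tax collected from producers, supply shifts: Qs = 5(P − 13.5) − 9.
New equilibrium: buyers pay £49.5, producers receive £36, Q = 171. (Wedge: Pb − Ps = 13.5.)
Quantity falls by |ΔQ| = |201 − 171| = 30.
DWL = ½ · t · |ΔQ| = ½ · 13.5 · 30 = £202.5.

Deadweight loss = £202.5 million.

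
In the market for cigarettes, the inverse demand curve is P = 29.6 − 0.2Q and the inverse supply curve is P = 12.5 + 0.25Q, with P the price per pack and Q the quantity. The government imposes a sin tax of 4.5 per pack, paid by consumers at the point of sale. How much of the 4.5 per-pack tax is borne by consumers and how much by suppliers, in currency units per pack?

Inverting to Q(P) form: Qd = 148 − 5P; Qs = 4P − 50.
Before the tax: set 148 − 5P = 4P − 50 → P* = 22, Q* = 38.
With the tax collected from consumers, demand (in seller-price terms) shifts: Qd = 148 − 5(P + 4.5).
New equilibrium: consumers pay 24, suppliers receive 19.5, Q = 28. (Wedge: Pb − Ps = 4.5.)
Burden on consumers: 2; on suppliers: 2.5. (They sum to 4.5.)
The less price-elastic side of the market bears the larger share of a per-unit tax.

Consumers bear 2 per pack; suppliers bear 2.5 per pack.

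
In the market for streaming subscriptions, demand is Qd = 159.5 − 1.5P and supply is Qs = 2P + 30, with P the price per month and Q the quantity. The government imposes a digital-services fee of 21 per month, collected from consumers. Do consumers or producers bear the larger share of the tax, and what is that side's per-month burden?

Consumers bear the larger share: 12 per month.

Before the tax: set 159.5 − 1.5P = 2P + 30 → P* = 37, Q* = 104.
With the tax collected from consumers, demand (in seller-price terms) shifts: Qd = 159.5 − 1.5(P + 21).
New equilibrium: consumers pay 49, producers receive 28, Q = 86. (Wedge: Pb − Ps = 21.)
Per-month burden: consumers 12, producers 9.
Consumers take the larger share because demand is less price-elastic here (demand slope 1.5 vs supply slope 2).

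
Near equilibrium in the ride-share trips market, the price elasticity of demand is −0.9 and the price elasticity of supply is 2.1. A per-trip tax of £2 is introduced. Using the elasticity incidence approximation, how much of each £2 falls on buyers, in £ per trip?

Incidence ratio: buyers' share ≈ εs / (εs + |εd|) = 2.1 / (2.1 + 0.9) = 0.7.
So buyers bear ≈ 0.7 × £2 = £1.4; sellers bear £0.6.

Buyers bear ≈ £1.4 per trip.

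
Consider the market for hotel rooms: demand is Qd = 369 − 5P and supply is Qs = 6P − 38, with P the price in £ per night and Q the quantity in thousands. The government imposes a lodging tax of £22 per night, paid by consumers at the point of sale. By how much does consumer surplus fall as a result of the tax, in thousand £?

Consumer surplus falls by £1848 thousand.

Without the tax, 369 − 5P = 6P − 38 gives 11P = 407, so P* = £37 and Q* = 184.
With the tax collected from consumers, demand (in seller-price terms) shifts: Qd = 369 − 5(P + 22).
New equilibrium: consumers pay £49, suppliers receive £27, Q = 124. (Wedge: Pb − Ps = 22.)
ΔCS is the trapezoid between Q = 124 and Q = 184 of height £12: ½ · (184 + 124) · 12 = £1848.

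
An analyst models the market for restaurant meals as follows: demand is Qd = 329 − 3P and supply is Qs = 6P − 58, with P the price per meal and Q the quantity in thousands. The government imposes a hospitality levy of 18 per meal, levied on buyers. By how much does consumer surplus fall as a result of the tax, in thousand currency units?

Before the tax: set 329 − 3P = 6P − 58 → P* = 43, Q* = 200.
With the tax collected from buyers, demand (in seller-price terms) shifts: Qd = 329 − 3(P + 18).
New equilibrium: buyers pay 55, suppliers receive 37, Q = 164. (Wedge: Pb − Ps = 18.)
ΔCS is the trapezoid between Q = 164 and Q = 200 of height 12: ½ · (200 + 164) · 12 = 2184.

Consumer surplus falls by 2184 thousand.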